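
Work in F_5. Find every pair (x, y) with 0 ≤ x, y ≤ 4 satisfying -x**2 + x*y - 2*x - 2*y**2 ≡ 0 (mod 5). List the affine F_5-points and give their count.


Affine F_5-points: {(0, 0), (2, 3), (3, 0), (3, 4), (4, 3), (4, 4)}; count = 6.

For each of the 25 pairs (x, y) ∈ F_5², evaluate f(x, y) mod 5. Record the zeros.
  x = 0: [0↦0, 1↦3, 2↦2, 3↦2, 4↦3]  zeros at y ∈ {0}
  x = 1: [0↦2, 1↦1, 2↦1, 3↦2, 4↦4]  zeros at y ∈ ∅
  x = 2: [0↦2, 1↦2, 2↦3, 3↦0, 4↦3]  zeros at y ∈ {3}
  x = 3: [0↦0, 1↦1, 2↦3, 3↦1, 4↦0]  zeros at y ∈ {0, 4}
  x = 4: [0↦1, 1↦3, 2↦1, 3↦0, 4↦0]  zeros at y ∈ {3, 4}
Collecting zeros: affine points = {(0, 0), (2, 3), (3, 0), (3, 4), (4, 3), (4, 4)}.
Total count |C(F_5)_aff| = 6.


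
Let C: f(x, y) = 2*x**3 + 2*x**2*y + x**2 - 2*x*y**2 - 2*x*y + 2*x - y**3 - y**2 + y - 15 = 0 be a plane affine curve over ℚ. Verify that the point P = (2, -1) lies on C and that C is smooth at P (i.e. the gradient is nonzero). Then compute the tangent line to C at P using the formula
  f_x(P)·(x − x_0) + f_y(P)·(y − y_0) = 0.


Tangent line at P: 22*x + 12*y - 32 = 0.

Step 1: f(2, -1) = 0, so P lies on C.
Step 2: partial derivatives
  f_x(x, y) = 6*x**2 + 4*x*y + 2*x - 2*y**2 - 2*y + 2, f_y(x, y) = 2*x**2 - 4*x*y - 2*x - 3*y**2 - 2*y + 1.
  f_x(P) = 22, f_y(P) = 12 (gradient nonzero, so P is smooth).
Step 3: tangent line at P: 22·(x − 2) + 12·(y − -1) = 0.
Expanding: 22*x + 12*y - 32 = 0.


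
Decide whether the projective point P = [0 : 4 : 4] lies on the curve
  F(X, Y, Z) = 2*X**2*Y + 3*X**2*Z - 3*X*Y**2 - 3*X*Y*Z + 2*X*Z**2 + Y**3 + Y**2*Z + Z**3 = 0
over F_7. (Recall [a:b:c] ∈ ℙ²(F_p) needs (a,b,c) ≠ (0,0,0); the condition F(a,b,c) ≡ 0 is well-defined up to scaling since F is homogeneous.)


F(0,4,4) ≡ 3 (mod 7); P is NOT on the curve.

Evaluate F(0, 4, 4) term-by-term (mod 7).
  2*X**2*Y ↦ 2·0·4·1 = 0
  3*X**2*Z ↦ 3·0·1·4 = 0
  -3*X*Y**2 ↦ -3·0·16·1 = 0
  -3*X*Y*Z ↦ -3·0·4·4 = 0
  2*X*Z**2 ↦ 2·0·1·16 = 0
  Y**3 ↦ 1·1·64·1 = 64
  Y**2*Z ↦ 1·1·16·4 = 64
  Z**3 ↦ 1·1·1·64 = 64
Sum: F(0, 4, 4) = (0) + (0) + (0) + (0) + (0) + (64) + (64) + (64) = 192.
Reducing mod 7: 192 ≡ 3 (mod 7).
Since F(a, b, c) ≡ 3 ≠ 0 (mod 7), P does NOT lie on the curve.


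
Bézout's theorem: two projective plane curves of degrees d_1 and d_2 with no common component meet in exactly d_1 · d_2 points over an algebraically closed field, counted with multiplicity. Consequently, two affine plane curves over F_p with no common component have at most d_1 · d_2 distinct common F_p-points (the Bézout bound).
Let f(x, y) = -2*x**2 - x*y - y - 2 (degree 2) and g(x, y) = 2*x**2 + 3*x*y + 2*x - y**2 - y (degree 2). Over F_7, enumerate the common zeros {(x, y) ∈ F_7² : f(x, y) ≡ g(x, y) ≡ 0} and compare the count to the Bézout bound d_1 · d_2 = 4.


Common zeros: ∅; count = 0; Bézout bound = 4.

deg(f) = 2, deg(g) = 2, so Bézout bound = 4.
Scan x ∈ F_7. For each x, list the y ∈ F_7 with f(x, y) ≡ 0 and those with g(x, y) ≡ 0 (mod 7); the common zeros in that column are the intersection.
  x = 0: f ≡ 0 at y ∈ {5}; g ≡ 0 at y ∈ {0, 6}; common: ∅.
  x = 1: f ≡ 0 at y ∈ {5}; g ≡ 0 at y ∈ ∅; common: ∅.
  x = 2: f ≡ 0 at y ∈ {6}; g ≡ 0 at y ∈ ∅; common: ∅.
  x = 3: f ≡ 0 at y ∈ {2}; g ≡ 0 at y ∈ ∅; common: ∅.
  x = 4: f ≡ 0 at y ∈ {3}; g ≡ 0 at y ∈ {5, 6}; common: ∅.
  x = 5: f ≡ 0 at y ∈ {3}; g ≡ 0 at y ∈ {2, 5}; common: ∅.
  x = 6: f ≡ 0 at y ∈ ∅; g ≡ 0 at y ∈ {0, 3}; common: ∅.
Collecting: common zeros = ∅, so the count is 0.
Comparison with the Bézout bound: 0 ≤ 4 = deg(f)·deg(g), as expected for curves with no common component (the affine F_7-count falls short of the bound because intersections may lie at infinity, over extension fields, or carry multiplicity).


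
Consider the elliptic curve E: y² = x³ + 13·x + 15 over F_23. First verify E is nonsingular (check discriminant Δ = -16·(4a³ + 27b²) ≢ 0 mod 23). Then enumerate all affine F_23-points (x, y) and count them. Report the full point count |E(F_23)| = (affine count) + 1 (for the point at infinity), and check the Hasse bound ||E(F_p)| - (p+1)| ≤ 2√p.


Affine points = {(1, 11), (1, 12), (2, 7), (2, 16), (3, 9), (3, 14), (4, 4), (4, 19), (7, 9), (7, 14), (10, 8), (10, 15), (12, 6), (12, 17), (13, 9), (13, 14), (16, 8), (16, 15), (18, 3), (18, 20), (20, 8), (20, 15), (21, 2), (21, 21), (22, 1), (22, 22)}; affine count = 26; |E(F_23)| = 27.

Discriminant check: Δ ∝ 4a³ + 27b² = 4·13³ + 27·15² = 4·2197 + 27·225 ≡ 5 (mod 23). Nonzero ⇒ E is nonsingular.
For each x ∈ F_23, compute rhs = x³ + 13·x + 15 mod 23, then count y ∈ F_23 with y² ≡ rhs.
  x = 0: rhs = 15, matching y values: none (0 points).
  x = 1: rhs = 6, matching y values: 11, 12 (2 points).
  x = 2: rhs = 3, matching y values: 7, 16 (2 points).
  x = 3: rhs = 12, matching y values: 9, 14 (2 points).
  x = 4: rhs = 16, matching y values: 4, 19 (2 points).
  x = 5: rhs = 21, matching y values: none (0 points).
  x = 6: rhs = 10, matching y values: none (0 points).
  x = 7: rhs = 12, matching y values: 9, 14 (2 points).
  x = 8: rhs = 10, matching y values: none (0 points).
  x = 9: rhs = 10, matching y values: none (0 points).
  x = 10: rhs = 18, matching y values: 8, 15 (2 points).
  x = 11: rhs = 17, matching y values: none (0 points).
  x = 12: rhs = 13, matching y values: 6, 17 (2 points).
  x = 13: rhs = 12, matching y values: 9, 14 (2 points).
  x = 14: rhs = 20, matching y values: none (0 points).
  x = 15: rhs = 20, matching y values: none (0 points).
  x = 16: rhs = 18, matching y values: 8, 15 (2 points).
  x = 17: rhs = 20, matching y values: none (0 points).
  x = 18: rhs = 9, matching y values: 3, 20 (2 points).
  x = 19: rhs = 14, matching y values: none (0 points).
  x = 20: rhs = 18, matching y values: 8, 15 (2 points).
  x = 21: rhs = 4, matching y values: 2, 21 (2 points).
  x = 22: rhs = 1, matching y values: 1, 22 (2 points).
Total affine count: 26.
Full point count |E(F_23)| = 26 + 1 = 27.
Hasse bound: |27 − (23+1)| = |3| = 3 ≤ 2√23 ≈ 9.5917 ✓.


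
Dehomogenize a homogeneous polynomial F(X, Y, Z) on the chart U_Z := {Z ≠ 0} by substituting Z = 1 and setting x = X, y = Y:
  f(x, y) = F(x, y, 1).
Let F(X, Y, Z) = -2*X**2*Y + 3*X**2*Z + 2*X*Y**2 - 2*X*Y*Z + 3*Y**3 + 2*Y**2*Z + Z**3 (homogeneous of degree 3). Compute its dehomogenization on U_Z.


f(x, y) = -2*x**2*y + 3*x**2 + 2*x*y**2 - 2*x*y + 3*y**3 + 2*y**2 + 1

On U_Z we set Z = 1. Each monomial c·X^i·Y^j·Z^k in F becomes c·x^i·y^j·1^k = c·x^i·y^j.
Substituting Z = 1: F(X, Y, 1) = -2*x**2*y + 3*x**2 + 2*x*y**2 - 2*x*y + 3*y**3 + 2*y**2 + 1.
Note: deg(f) ≤ deg(F) = 3; strict inequality happens when F is divisible by Z (lost terms).


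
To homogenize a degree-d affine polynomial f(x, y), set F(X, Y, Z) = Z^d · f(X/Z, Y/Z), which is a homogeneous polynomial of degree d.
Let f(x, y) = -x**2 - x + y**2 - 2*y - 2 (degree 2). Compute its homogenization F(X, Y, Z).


F(X, Y, Z) = -X**2 - X*Z + Y**2 - 2*Y*Z - 2*Z**2

deg(f) = 2.
Substitute x = X/Z, y = Y/Z into f, then multiply by Z^2.
  monomial -1·x^2·y^0 ↦ -1·X^2·Y^0·Z^0.
  monomial -1·x^1·y^0 ↦ -1·X^1·Y^0·Z^1.
  monomial 1·x^0·y^2 ↦ 1·X^0·Y^2·Z^0.
  monomial -2·x^0·y^1 ↦ -2·X^0·Y^1·Z^1.
  monomial -2·x^0·y^0 ↦ -2·X^0·Y^0·Z^2.
Collecting: F(X, Y, Z) = -X**2 - X*Z + Y**2 - 2*Y*Z - 2*Z**2.


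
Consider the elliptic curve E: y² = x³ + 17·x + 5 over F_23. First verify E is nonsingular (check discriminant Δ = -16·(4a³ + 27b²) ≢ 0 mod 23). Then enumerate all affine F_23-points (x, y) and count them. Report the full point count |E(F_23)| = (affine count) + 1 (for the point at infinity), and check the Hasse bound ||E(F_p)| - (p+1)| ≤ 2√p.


Affine points = {(1, 0), (2, 1), (2, 22), (5, 10), (5, 13), (6, 1), (6, 22), (8, 3), (8, 20), (9, 6), (9, 17), (10, 5), (10, 18), (13, 10), (13, 13), (15, 1), (15, 22), (16, 7), (16, 16), (17, 3), (17, 20), (18, 5), (18, 18), (21, 3), (21, 20)}; affine count = 25; |E(F_23)| = 26.

Discriminant check: Δ ∝ 4a³ + 27b² = 4·17³ + 27·5² = 4·4913 + 27·25 ≡ 18 (mod 23). Nonzero ⇒ E is nonsingular.
For each x ∈ F_23, compute rhs = x³ + 17·x + 5 mod 23, then count y ∈ F_23 with y² ≡ rhs.
  x = 0: rhs = 5, matching y values: none (0 points).
  x = 1: rhs = 0, matching y values: 0 (1 points).
  x = 2: rhs = 1, matching y values: 1, 22 (2 points).
  x = 3: rhs = 14, matching y values: none (0 points).
  x = 4: rhs = 22, matching y values: none (0 points).
  x = 5: rhs = 8, matching y values: 10, 13 (2 points).
  x = 6: rhs = 1, matching y values: 1, 22 (2 points).
  x = 7: rhs = 7, matching y values: none (0 points).
  x = 8: rhs = 9, matching y values: 3, 20 (2 points).
  x = 9: rhs = 13, matching y values: 6, 17 (2 points).
  x = 10: rhs = 2, matching y values: 5, 18 (2 points).
  x = 11: rhs = 5, matching y values: none (0 points).
  x = 12: rhs = 5, matching y values: none (0 points).
  x = 13: rhs = 8, matching y values: 10, 13 (2 points).
  x = 14: rhs = 20, matching y values: none (0 points).
  x = 15: rhs = 1, matching y values: 1, 22 (2 points).
  x = 16: rhs = 3, matching y values: 7, 16 (2 points).
  x = 17: rhs = 9, matching y values: 3, 20 (2 points).
  x = 18: rhs = 2, matching y values: 5, 18 (2 points).
  x = 19: rhs = 11, matching y values: none (0 points).
  x = 20: rhs = 19, matching y values: none (0 points).
  x = 21: rhs = 9, matching y values: 3, 20 (2 points).
  x = 22: rhs = 10, matching y values: none (0 points).
Total affine count: 25.
Full point count |E(F_23)| = 25 + 1 = 26.
Hasse bound: |26 − (23+1)| = |2| = 2 ≤ 2√23 ≈ 9.5917 ✓.


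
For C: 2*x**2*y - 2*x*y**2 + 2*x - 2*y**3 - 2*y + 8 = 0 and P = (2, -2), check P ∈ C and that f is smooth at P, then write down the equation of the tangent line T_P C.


Tangent line at P: -22*x - 2*y + 40 = 0.

Step 1: f(2, -2) = 0, so P lies on C.
Step 2: partial derivatives
  f_x(x, y) = 4*x*y - 2*y**2 + 2, f_y(x, y) = 2*x**2 - 4*x*y - 6*y**2 - 2.
  f_x(P) = -22, f_y(P) = -2 (gradient nonzero, so P is smooth).
Step 3: tangent line at P: -22·(x − 2) + -2·(y − -2) = 0.
Expanding: -22*x - 2*y + 40 = 0.


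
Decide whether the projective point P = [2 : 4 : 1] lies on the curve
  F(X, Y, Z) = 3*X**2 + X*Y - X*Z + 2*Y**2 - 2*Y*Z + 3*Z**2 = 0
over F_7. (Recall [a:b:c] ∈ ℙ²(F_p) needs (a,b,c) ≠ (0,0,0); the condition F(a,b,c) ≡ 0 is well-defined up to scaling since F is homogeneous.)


F(2,4,1) ≡ 3 (mod 7); P is NOT on the curve.

Evaluate F(2, 4, 1) term-by-term (mod 7).
  3*X**2 ↦ 3·4·1·1 = 12
  X*Y ↦ 1·2·4·1 = 8
  -X*Z ↦ -1·2·1·1 = -2
  2*Y**2 ↦ 2·1·16·1 = 32
  -2*Y*Z ↦ -2·1·4·1 = -8
  3*Z**2 ↦ 3·1·1·1 = 3
Sum: F(2, 4, 1) = (12) + (8) + (-2) + (32) + (-8) + (3) = 45.
Reducing mod 7: 45 ≡ 3 (mod 7).
Since F(a, b, c) ≡ 3 ≠ 0 (mod 7), P does NOT lie on the curve.


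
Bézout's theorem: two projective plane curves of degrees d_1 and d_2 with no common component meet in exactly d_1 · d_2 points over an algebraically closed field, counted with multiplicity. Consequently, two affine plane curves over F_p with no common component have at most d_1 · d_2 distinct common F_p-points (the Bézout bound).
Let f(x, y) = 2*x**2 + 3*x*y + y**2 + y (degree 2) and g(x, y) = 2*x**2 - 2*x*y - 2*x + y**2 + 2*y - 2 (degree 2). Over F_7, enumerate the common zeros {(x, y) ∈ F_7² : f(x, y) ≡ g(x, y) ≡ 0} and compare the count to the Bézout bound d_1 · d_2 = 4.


Common zeros: ∅; count = 0; Bézout bound = 4.

deg(f) = 2, deg(g) = 2, so Bézout bound = 4.
Scan x ∈ F_7. For each x, list the y ∈ F_7 with f(x, y) ≡ 0 and those with g(x, y) ≡ 0 (mod 7); the common zeros in that column are the intersection.
  x = 0: f ≡ 0 at y ∈ {0, 6}; g ≡ 0 at y ∈ ∅; common: ∅.
  x = 1: f ≡ 0 at y ∈ {1, 2}; g ≡ 0 at y ∈ {3, 4}; common: ∅.
  x = 2: f ≡ 0 at y ∈ ∅; g ≡ 0 at y ∈ ∅; common: ∅.
  x = 3: f ≡ 0 at y ∈ {2}; g ≡ 0 at y ∈ {1, 3}; common: ∅.
  x = 4: f ≡ 0 at y ∈ ∅; g ≡ 0 at y ∈ {2, 4}; common: ∅.
  x = 5: f ≡ 0 at y ∈ {6}; g ≡ 0 at y ∈ ∅; common: ∅.
  x = 6: f ≡ 0 at y ∈ ∅; g ≡ 0 at y ∈ {1, 2}; common: ∅.
Collecting: common zeros = ∅, so the count is 0.
Comparison with the Bézout bound: 0 ≤ 4 = deg(f)·deg(g), as expected for curves with no common component (the affine F_7-count falls short of the bound because intersections may lie at infinity, over extension fields, or carry multiplicity).


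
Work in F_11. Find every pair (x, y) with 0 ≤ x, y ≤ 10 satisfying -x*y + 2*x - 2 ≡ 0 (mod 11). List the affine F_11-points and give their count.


Affine F_11-points: {(1, 0), (2, 1), (3, 5), (4, 7), (5, 6), (6, 9), (7, 8), (8, 10), (9, 3), (10, 4)}; count = 10.

For each of the 121 pairs (x, y) ∈ F_11², evaluate f(x, y) mod 11. Record the zeros.
  x = 0: [0↦9, 1↦9, 2↦9, 3↦9, 4↦9, 5↦9, 6↦9, 7↦9, 8↦9, 9↦9, 10↦9]  zeros at y ∈ ∅
  x = 1: [0↦0, 1↦10, 2↦9, 3↦8, 4↦7, 5↦6, 6↦5, 7↦4, 8↦3, 9↦2, 10↦1]  zeros at y ∈ {0}
  x = 2: [0↦2, 1↦0, 2↦9, 3↦7, 4↦5, 5↦3, 6↦1, 7↦10, 8↦8, 9↦6, 10↦4]  zeros at y ∈ {1}
  x = 3: [0↦4, 1↦1, 2↦9, 3↦6, 4↦3, 5↦0, 6↦8, 7↦5, 8↦2, 9↦10, 10↦7]  zeros at y ∈ {5}
  x = 4: [0↦6, 1↦2, 2↦9, 3↦5, 4↦1, 5↦8, 6↦4, 7↦0, 8↦7, 9↦3, 10↦10]  zeros at y ∈ {7}
  x = 5: [0↦8, 1↦3, 2↦9, 3↦4, 4↦10, 5↦5, 6↦0, 7↦6, 8↦1, 9↦7, 10↦2]  zeros at y ∈ {6}
  x = 6: [0↦10, 1↦4, 2↦9, 3↦3, 4↦8, 5↦2, 6↦7, 7↦1, 8↦6, 9↦0, 10↦5]  zeros at y ∈ {9}
  x = 7: [0↦1, 1↦5, 2↦9, 3↦2, 4↦6, 5↦10, 6↦3, 7↦7, 8↦0, 9↦4, 10↦8]  zeros at y ∈ {8}
  x = 8: [0↦3, 1↦6, 2↦9, 3↦1, 4↦4, 5↦7, 6↦10, 7↦2, 8↦5, 9↦8, 10↦0]  zeros at y ∈ {10}
  x = 9: [0↦5, 1↦7, 2↦9, 3↦0, 4↦2, 5↦4, 6↦6, 7↦8, 8↦10, 9↦1, 10↦3]  zeros at y ∈ {3}
  x = 10: [0↦7, 1↦8, 2↦9, 3↦10, 4↦0, 5↦1, 6↦2, 7↦3, 8↦4, 9↦5, 10↦6]  zeros at y ∈ {4}
Collecting zeros: affine points = {(1, 0), (2, 1), (3, 5), (4, 7), (5, 6), (6, 9), (7, 8), (8, 10), (9, 3), (10, 4)}.
Total count |C(F_11)_aff| = 10.


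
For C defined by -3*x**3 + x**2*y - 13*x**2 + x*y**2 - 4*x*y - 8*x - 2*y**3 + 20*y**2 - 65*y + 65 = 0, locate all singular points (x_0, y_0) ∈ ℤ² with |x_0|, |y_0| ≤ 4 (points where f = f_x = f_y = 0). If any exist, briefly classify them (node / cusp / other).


Singular points: {(-1, 3)}; classification: node.

Compute partial derivatives:
  f_x = -9*x**2 + 2*x*y - 26*x + y**2 - 4*y - 8.
  f_y = x**2 + 2*x*y - 4*x - 6*y**2 + 40*y - 65.
Scan x_0 ∈ {−4, ..., 4}. For each x_0, f_y(x_0, y) is a polynomial in y; find its integer roots y ∈ {−4, ..., 4}, then test f_x and f at those candidates.
  x = -4: f_y(-4, y) = -6*y**2 + 32*y - 33; no integer root y with |y| ≤ 4.
  x = -3: f_y(-3, y) = -6*y**2 + 34*y - 44; vanishes at y ∈ {2}. (-3, 2): f_x = -27 ≠ 0.
  x = -2: f_y(-2, y) = -6*y**2 + 36*y - 53; no integer root y with |y| ≤ 4.
  x = -1: f_y(-1, y) = -6*y**2 + 38*y - 60; vanishes at y ∈ {3}. (-1, 3): f_x = 0, f = 0 — SINGULAR.
  x = 0: f_y(0, y) = -6*y**2 + 40*y - 65; no integer root y with |y| ≤ 4.
  x = 1: f_y(1, y) = -6*y**2 + 42*y - 68; no integer root y with |y| ≤ 4.
  x = 2: f_y(2, y) = -6*y**2 + 44*y - 69; no integer root y with |y| ≤ 4.
  x = 3: f_y(3, y) = -6*y**2 + 46*y - 68; vanishes at y ∈ {2}. (3, 2): f_x = -159 ≠ 0.
  x = 4: f_y(4, y) = -6*y**2 + 48*y - 65; no integer root y with |y| ≤ 4.
Only singular point on the grid: (-1, 3).
Classify: substitute x = -1 + u, y = 3 + v and expand: f = -3*u**3 + u**2*v - u**2 + u*v**2 - 2*v**3 + v**2.
No constant or linear terms (consistent with a singular point). Quadratic part: -u**2 + v**2. Cubic part: -3*u**3 + u**2*v + u*v**2 - 2*v**3.
The quadratic part v**2 - u**2 = (v − u)(v + u) splits into two distinct linear factors, so there are two distinct tangent lines y − 3 = ±(x − -1) — this is a node (ordinary double point).
Classification: node.


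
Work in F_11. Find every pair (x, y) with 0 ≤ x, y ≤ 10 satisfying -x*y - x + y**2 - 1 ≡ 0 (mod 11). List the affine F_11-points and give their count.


Affine F_11-points: {(0, 1), (0, 10), (1, 2), (1, 10), (2, 3), (2, 10), (3, 4), (3, 10), (4, 5), (4, 10), (5, 6), (5, 10), (6, 7), (6, 10), (7, 8), (7, 10), (8, 9), (8, 10), (9, 10), (10, 0), (10, 10)}; count = 21.

For each of the 121 pairs (x, y) ∈ F_11², evaluate f(x, y) mod 11. Record the zeros.
  x = 0: [0↦10, 1↦0, 2↦3, 3↦8, 4↦4, 5↦2, 6↦2, 7↦4, 8↦8, 9↦3, 10↦0]  zeros at y ∈ {1, 10}
  x = 1: [0↦9, 1↦9, 2↦0, 3↦4, 4↦10, 5↦7, 6↦6, 7↦7, 8↦10, 9↦4, 10↦0]  zeros at y ∈ {2, 10}
  x = 2: [0↦8, 1↦7, 2↦8, 3↦0, 4↦5, 5↦1, 6↦10, 7↦10, 8↦1, 9↦5, 10↦0]  zeros at y ∈ {3, 10}
  x = 3: [0↦7, 1↦5, 2↦5, 3↦7, 4↦0, 5↦6, 6↦3, 7↦2, 8↦3, 9↦6, 10↦0]  zeros at y ∈ {4, 10}
  x = 4: [0↦6, 1↦3, 2↦2, 3↦3, 4↦6, 5↦0, 6↦7, 7↦5, 8↦5, 9↦7, 10↦0]  zeros at y ∈ {5, 10}
  x = 5: [0↦5, 1↦1, 2↦10, 3↦10, 4↦1, 5↦5, 6↦0, 7↦8, 8↦7, 9↦8, 10↦0]  zeros at y ∈ {6, 10}
  x = 6: [0↦4, 1↦10, 2↦7, 3↦6, 4↦7, 5↦10, 6↦4, 7↦0, 8↦9, 9↦9, 10↦0]  zeros at y ∈ {7, 10}
  x = 7: [0↦3, 1↦8, 2↦4, 3↦2, 4↦2, 5↦4, 6↦8, 7↦3, 8↦0, 9↦10, 10↦0]  zeros at y ∈ {8, 10}
  x = 8: [0↦2, 1↦6, 2↦1, 3↦9, 4↦8, 5↦9, 6↦1, 7↦6, 8↦2, 9↦0, 10↦0]  zeros at y ∈ {9, 10}
  x = 9: [0↦1, 1↦4, 2↦9, 3↦5, 4↦3, 5↦3, 6↦5, 7↦9, 8↦4, 9↦1, 10↦0]  zeros at y ∈ {10}
  x = 10: [0↦0, 1↦2, 2↦6, 3↦1, 4↦9, 5↦8, 6↦9, 7↦1, 8↦6, 9↦2, 10↦0]  zeros at y ∈ {0, 10}
Collecting zeros: affine points = {(0, 1), (0, 10), (1, 2), (1, 10), (2, 3), (2, 10), (3, 4), (3, 10), (4, 5), (4, 10), (5, 6), (5, 10), (6, 7), (6, 10), (7, 8), (7, 10), (8, 9), (8, 10), (9, 10), (10, 0), (10, 10)}.
Total count |C(F_11)_aff| = 21.


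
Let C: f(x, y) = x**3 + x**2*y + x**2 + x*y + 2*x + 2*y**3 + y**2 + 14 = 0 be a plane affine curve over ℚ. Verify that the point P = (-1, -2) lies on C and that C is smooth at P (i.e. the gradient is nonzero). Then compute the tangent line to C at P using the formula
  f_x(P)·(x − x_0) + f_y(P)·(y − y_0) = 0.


Tangent line at P: 5*x + 20*y + 45 = 0.

Step 1: f(-1, -2) = 0, so P lies on C.
Step 2: partial derivatives
  f_x(x, y) = 3*x**2 + 2*x*y + 2*x + y + 2, f_y(x, y) = x**2 + x + 6*y**2 + 2*y.
  f_x(P) = 5, f_y(P) = 20 (gradient nonzero, so P is smooth).
Step 3: tangent line at P: 5·(x − -1) + 20·(y − -2) = 0.
Expanding: 5*x + 20*y + 45 = 0.


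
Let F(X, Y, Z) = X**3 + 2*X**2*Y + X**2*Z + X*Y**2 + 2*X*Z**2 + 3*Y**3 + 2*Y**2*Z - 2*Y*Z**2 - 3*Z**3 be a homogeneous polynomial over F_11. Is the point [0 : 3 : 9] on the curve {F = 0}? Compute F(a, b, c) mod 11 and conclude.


F(0,3,9) ≡ 1 (mod 11); P is NOT on the curve.

Evaluate F(0, 3, 9) term-by-term (mod 11).
  X**3 ↦ 1·0·1·1 = 0
  2*X**2*Y ↦ 2·0·3·1 = 0
  X**2*Z ↦ 1·0·1·9 = 0
  X*Y**2 ↦ 1·0·9·1 = 0
  2*X*Z**2 ↦ 2·0·1·81 = 0
  3*Y**3 ↦ 3·1·27·1 = 81
  2*Y**2*Z ↦ 2·1·9·9 = 162
  -2*Y*Z**2 ↦ -2·1·3·81 = -486
  -3*Z**3 ↦ -3·1·1·729 = -2187
Sum: F(0, 3, 9) = (0) + (0) + (0) + (0) + (0) + (81) + (162) + (-486) + (-2187) = -2430.
Reducing mod 11: -2430 ≡ 1 (mod 11).
Since F(a, b, c) ≡ 1 ≠ 0 (mod 11), P does NOT lie on the curve.


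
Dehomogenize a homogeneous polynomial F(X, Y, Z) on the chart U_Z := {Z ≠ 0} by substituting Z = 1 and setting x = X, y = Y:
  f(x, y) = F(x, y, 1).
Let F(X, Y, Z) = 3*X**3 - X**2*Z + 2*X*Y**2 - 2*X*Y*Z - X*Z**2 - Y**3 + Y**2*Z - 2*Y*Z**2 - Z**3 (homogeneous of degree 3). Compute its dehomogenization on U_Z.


f(x, y) = 3*x**3 - x**2 + 2*x*y**2 - 2*x*y - x - y**3 + y**2 - 2*y - 1

On U_Z we set Z = 1. Each monomial c·X^i·Y^j·Z^k in F becomes c·x^i·y^j·1^k = c·x^i·y^j.
Substituting Z = 1: F(X, Y, 1) = 3*x**3 - x**2 + 2*x*y**2 - 2*x*y - x - y**3 + y**2 - 2*y - 1.
Note: deg(f) ≤ deg(F) = 3; strict inequality happens when F is divisible by Z (lost terms).


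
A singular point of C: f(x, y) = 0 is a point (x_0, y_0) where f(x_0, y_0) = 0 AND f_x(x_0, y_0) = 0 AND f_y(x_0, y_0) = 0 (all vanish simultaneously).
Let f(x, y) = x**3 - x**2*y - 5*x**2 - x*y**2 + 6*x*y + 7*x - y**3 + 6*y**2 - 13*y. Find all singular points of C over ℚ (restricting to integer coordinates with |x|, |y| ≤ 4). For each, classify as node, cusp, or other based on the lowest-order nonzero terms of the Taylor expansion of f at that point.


Singular points: {(2, 1)}; classification: cusp.

Compute partial derivatives:
  f_x = 3*x**2 - 2*x*y - 10*x - y**2 + 6*y + 7.
  f_y = -x**2 - 2*x*y + 6*x - 3*y**2 + 12*y - 13.
Scan x_0 ∈ {−4, ..., 4}. For each x_0, f_y(x_0, y) is a polynomial in y; find its integer roots y ∈ {−4, ..., 4}, then test f_x and f at those candidates.
  x = -4: f_y(-4, y) = -3*y**2 + 20*y - 53; no integer root y with |y| ≤ 4.
  x = -3: f_y(-3, y) = -3*y**2 + 18*y - 40; no integer root y with |y| ≤ 4.
  x = -2: f_y(-2, y) = -3*y**2 + 16*y - 29; no integer root y with |y| ≤ 4.
  x = -1: f_y(-1, y) = -3*y**2 + 14*y - 20; no integer root y with |y| ≤ 4.
  x = 0: f_y(0, y) = -3*y**2 + 12*y - 13; no integer root y with |y| ≤ 4.
  x = 1: f_y(1, y) = -3*y**2 + 10*y - 8; vanishes at y ∈ {2}. (1, 2): f_x = 4 ≠ 0.
  x = 2: f_y(2, y) = -3*y**2 + 8*y - 5; vanishes at y ∈ {1}. (2, 1): f_x = 0, f = 0 — SINGULAR.
  x = 3: f_y(3, y) = -3*y**2 + 6*y - 4; no integer root y with |y| ≤ 4.
  x = 4: f_y(4, y) = -3*y**2 + 4*y - 5; no integer root y with |y| ≤ 4.
Only singular point on the grid: (2, 1).
Classify: substitute x = 2 + u, y = 1 + v and expand: f = u**3 - u**2*v - u*v**2 - v**3 + v**2.
No constant or linear terms (consistent with a singular point). Quadratic part: v**2. Cubic part: u**3 - u**2*v - u*v**2 - v**3.
The quadratic part v**2 is a perfect square, so there is a single (double) tangent line v = 0, i.e. y = 1. Restricting the cubic part to that line (v = 0) leaves u**3 ≠ 0, so f is not divisible by v and the branch is v² ≈ -u**3 to lowest order — this is a cusp.
Classification: cusp.


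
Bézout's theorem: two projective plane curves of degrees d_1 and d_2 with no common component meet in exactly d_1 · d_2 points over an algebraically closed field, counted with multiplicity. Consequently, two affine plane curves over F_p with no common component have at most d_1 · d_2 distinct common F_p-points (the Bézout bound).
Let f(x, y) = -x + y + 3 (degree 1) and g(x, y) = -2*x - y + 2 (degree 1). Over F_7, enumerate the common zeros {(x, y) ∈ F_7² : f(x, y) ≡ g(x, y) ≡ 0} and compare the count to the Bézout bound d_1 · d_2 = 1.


Common zeros: {(4, 1)}; count = 1; Bézout bound = 1.

deg(f) = 1, deg(g) = 1, so Bézout bound = 1.
Scan x ∈ F_7. For each x, list the y ∈ F_7 with f(x, y) ≡ 0 and those with g(x, y) ≡ 0 (mod 7); the common zeros in that column are the intersection.
  x = 0: f ≡ 0 at y ∈ {4}; g ≡ 0 at y ∈ {2}; common: ∅.
  x = 1: f ≡ 0 at y ∈ {5}; g ≡ 0 at y ∈ {0}; common: ∅.
  x = 2: f ≡ 0 at y ∈ {6}; g ≡ 0 at y ∈ {5}; common: ∅.
  x = 3: f ≡ 0 at y ∈ {0}; g ≡ 0 at y ∈ {3}; common: ∅.
  x = 4: f ≡ 0 at y ∈ {1}; g ≡ 0 at y ∈ {1}; common: {1}.
  x = 5: f ≡ 0 at y ∈ {2}; g ≡ 0 at y ∈ {6}; common: ∅.
  x = 6: f ≡ 0 at y ∈ {3}; g ≡ 0 at y ∈ {4}; common: ∅.
Collecting: common zeros = {(4, 1)}, so the count is 1.
Comparison with the Bézout bound: 1 ≤ 1 = deg(f)·deg(g), as expected for curves with no common component (the bound is attained).


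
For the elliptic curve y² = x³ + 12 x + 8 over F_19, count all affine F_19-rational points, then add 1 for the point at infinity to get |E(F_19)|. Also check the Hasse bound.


Affine points = {(4, 5), (4, 14), (6, 7), (6, 12), (7, 6), (7, 13), (9, 3), (9, 16), (10, 8), (10, 11), (13, 9), (13, 10)}; affine count = 12; |E(F_19)| = 13.

Discriminant check: Δ ∝ 4a³ + 27b² = 4·12³ + 27·8² = 4·1728 + 27·64 ≡ 14 (mod 19). Nonzero ⇒ E is nonsingular.
For each x ∈ F_19, compute rhs = x³ + 12·x + 8 mod 19, then count y ∈ F_19 with y² ≡ rhs.
  x = 0: rhs = 8, matching y values: none (0 points).
  x = 1: rhs = 2, matching y values: none (0 points).
  x = 2: rhs = 2, matching y values: none (0 points).
  x = 3: rhs = 14, matching y values: none (0 points).
  x = 4: rhs = 6, matching y values: 5, 14 (2 points).
  x = 5: rhs = 3, matching y values: none (0 points).
  x = 6: rhs = 11, matching y values: 7, 12 (2 points).
  x = 7: rhs = 17, matching y values: 6, 13 (2 points).
  x = 8: rhs = 8, matching y values: none (0 points).
  x = 9: rhs = 9, matching y values: 3, 16 (2 points).
  x = 10: rhs = 7, matching y values: 8, 11 (2 points).
  x = 11: rhs = 8, matching y values: none (0 points).
  x = 12: rhs = 18, matching y values: none (0 points).
  x = 13: rhs = 5, matching y values: 9, 10 (2 points).
  x = 14: rhs = 13, matching y values: none (0 points).
  x = 15: rhs = 10, matching y values: none (0 points).
  x = 16: rhs = 2, matching y values: none (0 points).
  x = 17: rhs = 14, matching y values: none (0 points).
  x = 18: rhs = 14, matching y values: none (0 points).
Total affine count: 12.
Full point count |E(F_19)| = 12 + 1 = 13.
Hasse bound: |13 − (19+1)| = |-7| = 7 ≤ 2√19 ≈ 8.7178 ✓.


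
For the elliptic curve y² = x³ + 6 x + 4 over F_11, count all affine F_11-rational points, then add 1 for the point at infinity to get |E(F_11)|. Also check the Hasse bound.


Affine points = {(0, 2), (0, 9), (1, 0), (3, 4), (3, 7), (4, 2), (4, 9), (5, 4), (5, 7), (6, 5), (6, 6), (7, 2), (7, 9), (8, 5), (8, 6)}; affine count = 15; |E(F_11)| = 16.

Discriminant check: Δ ∝ 4a³ + 27b² = 4·6³ + 27·4² = 4·216 + 27·16 ≡ 9 (mod 11). Nonzero ⇒ E is nonsingular.
For each x ∈ F_11, compute rhs = x³ + 6·x + 4 mod 11, then count y ∈ F_11 with y² ≡ rhs.
  x = 0: rhs = 4, matching y values: 2, 9 (2 points).
  x = 1: rhs = 0, matching y values: 0 (1 points).
  x = 2: rhs = 2, matching y values: none (0 points).
  x = 3: rhs = 5, matching y values: 4, 7 (2 points).
  x = 4: rhs = 4, matching y values: 2, 9 (2 points).
  x = 5: rhs = 5, matching y values: 4, 7 (2 points).
  x = 6: rhs = 3, matching y values: 5, 6 (2 points).
  x = 7: rhs = 4, matching y values: 2, 9 (2 points).
  x = 8: rhs = 3, matching y values: 5, 6 (2 points).
  x = 9: rhs = 6, matching y values: none (0 points).
  x = 10: rhs = 8, matching y values: none (0 points).
Total affine count: 15.
Full point count |E(F_11)| = 15 + 1 = 16.
Hasse bound: |16 − (11+1)| = |4| = 4 ≤ 2√11 ≈ 6.6332 ✓.


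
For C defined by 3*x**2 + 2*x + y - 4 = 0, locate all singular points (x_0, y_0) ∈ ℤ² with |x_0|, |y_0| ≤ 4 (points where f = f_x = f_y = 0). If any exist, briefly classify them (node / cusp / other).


No singular points in the scanned grid; C is smooth there.

Compute partial derivatives:
  f_x = 6*x + 2.
  f_y = 1.
f_y = 1 is a nonzero constant, so f_y never vanishes: no point (x, y) can satisfy f = f_x = f_y = 0. In particular no (x, y) ∈ {−4, ..., 4}² is singular; the curve is smooth.


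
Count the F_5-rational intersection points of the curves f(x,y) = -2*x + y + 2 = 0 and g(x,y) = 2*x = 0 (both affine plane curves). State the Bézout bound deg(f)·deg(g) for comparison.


Common zeros: {(0, 3)}; count = 1; Bézout bound = 1.

deg(f) = 1, deg(g) = 1, so Bézout bound = 1.
Scan x ∈ F_5. For each x, list the y ∈ F_5 with f(x, y) ≡ 0 and those with g(x, y) ≡ 0 (mod 5); the common zeros in that column are the intersection.
  x = 0: f ≡ 0 at y ∈ {3}; g ≡ 0 at y ∈ {0, 1, 2, 3, 4}; common: {3}.
  x = 1: f ≡ 0 at y ∈ {0}; g ≡ 0 at y ∈ ∅; common: ∅.
  x = 2: f ≡ 0 at y ∈ {2}; g ≡ 0 at y ∈ ∅; common: ∅.
  x = 3: f ≡ 0 at y ∈ {4}; g ≡ 0 at y ∈ ∅; common: ∅.
  x = 4: f ≡ 0 at y ∈ {1}; g ≡ 0 at y ∈ ∅; common: ∅.
Collecting: common zeros = {(0, 3)}, so the count is 1.
Comparison with the Bézout bound: 1 ≤ 1 = deg(f)·deg(g), as expected for curves with no common component (the bound is attained).


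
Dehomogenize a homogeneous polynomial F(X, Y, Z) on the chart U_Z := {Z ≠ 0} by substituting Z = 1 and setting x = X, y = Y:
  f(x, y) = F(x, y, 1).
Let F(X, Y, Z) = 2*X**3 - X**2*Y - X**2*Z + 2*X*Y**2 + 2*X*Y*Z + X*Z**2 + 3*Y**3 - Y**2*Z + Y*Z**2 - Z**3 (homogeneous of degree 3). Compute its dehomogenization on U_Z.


f(x, y) = 2*x**3 - x**2*y - x**2 + 2*x*y**2 + 2*x*y + x + 3*y**3 - y**2 + y - 1

On U_Z we set Z = 1. Each monomial c·X^i·Y^j·Z^k in F becomes c·x^i·y^j·1^k = c·x^i·y^j.
Substituting Z = 1: F(X, Y, 1) = 2*x**3 - x**2*y - x**2 + 2*x*y**2 + 2*x*y + x + 3*y**3 - y**2 + y - 1.
Note: deg(f) ≤ deg(F) = 3; strict inequality happens when F is divisible by Z (lost terms).


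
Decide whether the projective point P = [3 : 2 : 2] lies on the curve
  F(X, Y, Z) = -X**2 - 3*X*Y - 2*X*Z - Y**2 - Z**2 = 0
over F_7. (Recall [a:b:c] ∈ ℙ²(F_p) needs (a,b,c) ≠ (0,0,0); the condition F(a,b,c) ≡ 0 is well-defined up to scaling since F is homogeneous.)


F(3,2,2) ≡ 2 (mod 7); P is NOT on the curve.

Evaluate F(3, 2, 2) term-by-term (mod 7).
  -X**2 ↦ -1·9·1·1 = -9
  -3*X*Y ↦ -3·3·2·1 = -18
  -2*X*Z ↦ -2·3·1·2 = -12
  -Y**2 ↦ -1·1·4·1 = -4
  -Z**2 ↦ -1·1·1·4 = -4
Sum: F(3, 2, 2) = (-9) + (-18) + (-12) + (-4) + (-4) = -47.
Reducing mod 7: -47 ≡ 2 (mod 7).
Since F(a, b, c) ≡ 2 ≠ 0 (mod 7), P does NOT lie on the curve.


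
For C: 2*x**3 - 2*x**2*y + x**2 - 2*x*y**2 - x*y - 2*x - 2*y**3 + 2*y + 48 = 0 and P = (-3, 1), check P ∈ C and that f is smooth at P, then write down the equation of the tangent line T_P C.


Tangent line at P: 55*x - 7*y + 172 = 0.

Step 1: f(-3, 1) = 0, so P lies on C.
Step 2: partial derivatives
  f_x(x, y) = 6*x**2 - 4*x*y + 2*x - 2*y**2 - y - 2, f_y(x, y) = -2*x**2 - 4*x*y - x - 6*y**2 + 2.
  f_x(P) = 55, f_y(P) = -7 (gradient nonzero, so P is smooth).
Step 3: tangent line at P: 55·(x − -3) + -7·(y − 1) = 0.
Expanding: 55*x - 7*y + 172 = 0.


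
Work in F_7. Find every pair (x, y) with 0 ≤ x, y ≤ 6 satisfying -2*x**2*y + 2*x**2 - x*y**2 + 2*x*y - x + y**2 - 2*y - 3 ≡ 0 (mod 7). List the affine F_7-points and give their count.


Affine F_7-points: {(0, 3), (0, 6), (1, 6), (5, 0), (6, 0), (6, 3)}; count = 6.

For each of the 49 pairs (x, y) ∈ F_7², evaluate f(x, y) mod 7. Record the zeros.
  x = 0: [0↦4, 1↦3, 2↦4, 3↦0, 4↦5, 5↦5, 6↦0]  zeros at y ∈ {3, 6}
  x = 1: [0↦5, 1↦3, 2↦1, 3↦6, 4↦4, 5↦2, 6↦0]  zeros at y ∈ {6}
  x = 2: [0↦3, 1↦3, 2↦1, 3↦4, 4↦5, 5↦4, 6↦1]  zeros at y ∈ ∅
  x = 3: [0↦5, 1↦3, 2↦4, 3↦1, 4↦1, 5↦4, 6↦3]  zeros at y ∈ ∅
  x = 4: [0↦4, 1↦3, 2↦3, 3↦4, 4↦6, 5↦2, 6↦6]  zeros at y ∈ ∅
  x = 5: [0↦0, 1↦3, 2↦5, 3↦6, 4↦6, 5↦5, 6↦3]  zeros at y ∈ {0}
  x = 6: [0↦0, 1↦3, 2↦3, 3↦0, 4↦1, 5↦6, 6↦1]  zeros at y ∈ {0, 3}
Collecting zeros: affine points = {(0, 3), (0, 6), (1, 6), (5, 0), (6, 0), (6, 3)}.
Total count |C(F_7)_aff| = 6.


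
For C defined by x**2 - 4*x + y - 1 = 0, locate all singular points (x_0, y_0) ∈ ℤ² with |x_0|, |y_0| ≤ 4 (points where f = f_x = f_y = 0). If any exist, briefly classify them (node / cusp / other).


No singular points in the scanned grid; C is smooth there.

Compute partial derivatives:
  f_x = 2*x - 4.
  f_y = 1.
f_y = 1 is a nonzero constant, so f_y never vanishes: no point (x, y) can satisfy f = f_x = f_y = 0. In particular no (x, y) ∈ {−4, ..., 4}² is singular; the curve is smooth.


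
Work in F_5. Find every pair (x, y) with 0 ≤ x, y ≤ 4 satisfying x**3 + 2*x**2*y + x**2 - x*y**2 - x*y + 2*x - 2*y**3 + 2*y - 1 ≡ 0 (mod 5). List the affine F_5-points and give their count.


Affine F_5-points: {(2, 0), (4, 2), (4, 4)}; count = 3.

For each of the 25 pairs (x, y) ∈ F_5², evaluate f(x, y) mod 5. Record the zeros.
  x = 0: [0↦4, 1↦4, 2↦2, 3↦1, 4↦4]  zeros at y ∈ ∅
  x = 1: [0↦3, 1↦3, 2↦4, 3↦4, 4↦1]  zeros at y ∈ ∅
  x = 2: [0↦0, 1↦4, 2↦2, 3↦2, 4↦2]  zeros at y ∈ {0}
  x = 3: [0↦1, 1↦3, 2↦2, 3↦1, 4↦3]  zeros at y ∈ ∅
  x = 4: [0↦2, 1↦1, 2↦0, 3↦2, 4↦0]  zeros at y ∈ {2, 4}
Collecting zeros: affine points = {(2, 0), (4, 2), (4, 4)}.
Total count |C(F_5)_aff| = 3.


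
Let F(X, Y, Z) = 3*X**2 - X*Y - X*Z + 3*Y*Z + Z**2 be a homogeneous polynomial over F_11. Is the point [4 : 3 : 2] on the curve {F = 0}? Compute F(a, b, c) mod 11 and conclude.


F(4,3,2) ≡ 6 (mod 11); P is NOT on the curve.

Evaluate F(4, 3, 2) term-by-term (mod 11).
  3*X**2 ↦ 3·16·1·1 = 48
  -X*Y ↦ -1·4·3·1 = -12
  -X*Z ↦ -1·4·1·2 = -8
  3*Y*Z ↦ 3·1·3·2 = 18
  Z**2 ↦ 1·1·1·4 = 4
Sum: F(4, 3, 2) = (48) + (-12) + (-8) + (18) + (4) = 50.
Reducing mod 11: 50 ≡ 6 (mod 11).
Since F(a, b, c) ≡ 6 ≠ 0 (mod 11), P does NOT lie on the curve.


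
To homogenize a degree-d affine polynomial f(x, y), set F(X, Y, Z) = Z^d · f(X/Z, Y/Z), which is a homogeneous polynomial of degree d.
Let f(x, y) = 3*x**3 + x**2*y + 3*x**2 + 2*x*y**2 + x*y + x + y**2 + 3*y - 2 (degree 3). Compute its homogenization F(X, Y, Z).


F(X, Y, Z) = 3*X**3 + X**2*Y + 3*X**2*Z + 2*X*Y**2 + X*Y*Z + X*Z**2 + Y**2*Z + 3*Y*Z**2 - 2*Z**3

deg(f) = 3.
Substitute x = X/Z, y = Y/Z into f, then multiply by Z^3.
  monomial 3·x^3·y^0 ↦ 3·X^3·Y^0·Z^0.
  monomial 1·x^2·y^1 ↦ 1·X^2·Y^1·Z^0.
  monomial 3·x^2·y^0 ↦ 3·X^2·Y^0·Z^1.
  monomial 2·x^1·y^2 ↦ 2·X^1·Y^2·Z^0.
  monomial 1·x^1·y^1 ↦ 1·X^1·Y^1·Z^1.
  monomial 1·x^1·y^0 ↦ 1·X^1·Y^0·Z^2.
  monomial 1·x^0·y^2 ↦ 1·X^0·Y^2·Z^1.
  monomial 3·x^0·y^1 ↦ 3·X^0·Y^1·Z^2.
  monomial -2·x^0·y^0 ↦ -2·X^0·Y^0·Z^3.
Collecting: F(X, Y, Z) = 3*X**3 + X**2*Y + 3*X**2*Z + 2*X*Y**2 + X*Y*Z + X*Z**2 + Y**2*Z + 3*Y*Z**2 - 2*Z**3.


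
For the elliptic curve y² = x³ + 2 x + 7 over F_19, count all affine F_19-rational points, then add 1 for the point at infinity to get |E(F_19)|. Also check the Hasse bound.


Affine points = {(0, 8), (0, 11), (2, 0), (5, 3), (5, 16), (6, 8), (6, 11), (10, 1), (10, 18), (11, 7), (11, 12), (12, 7), (12, 12), (13, 8), (13, 11), (14, 9), (14, 10), (15, 7), (15, 12), (18, 2), (18, 17)}; affine count = 21; |E(F_19)| = 22.

Discriminant check: Δ ∝ 4a³ + 27b² = 4·2³ + 27·7² = 4·8 + 27·49 ≡ 6 (mod 19). Nonzero ⇒ E is nonsingular.
For each x ∈ F_19, compute rhs = x³ + 2·x + 7 mod 19, then count y ∈ F_19 with y² ≡ rhs.
  x = 0: rhs = 7, matching y values: 8, 11 (2 points).
  x = 1: rhs = 10, matching y values: none (0 points).
  x = 2: rhs = 0, matching y values: 0 (1 points).
  x = 3: rhs = 2, matching y values: none (0 points).
  x = 4: rhs = 3, matching y values: none (0 points).
  x = 5: rhs = 9, matching y values: 3, 16 (2 points).
  x = 6: rhs = 7, matching y values: 8, 11 (2 points).
  x = 7: rhs = 3, matching y values: none (0 points).
  x = 8: rhs = 3, matching y values: none (0 points).
  x = 9: rhs = 13, matching y values: none (0 points).
  x = 10: rhs = 1, matching y values: 1, 18 (2 points).
  x = 11: rhs = 11, matching y values: 7, 12 (2 points).
  x = 12: rhs = 11, matching y values: 7, 12 (2 points).
  x = 13: rhs = 7, matching y values: 8, 11 (2 points).
  x = 14: rhs = 5, matching y values: 9, 10 (2 points).
  x = 15: rhs = 11, matching y values: 7, 12 (2 points).
  x = 16: rhs = 12, matching y values: none (0 points).
  x = 17: rhs = 14, matching y values: none (0 points).
  x = 18: rhs = 4, matching y values: 2, 17 (2 points).
Total affine count: 21.
Full point count |E(F_19)| = 21 + 1 = 22.
Hasse bound: |22 − (19+1)| = |2| = 2 ≤ 2√19 ≈ 8.7178 ✓.


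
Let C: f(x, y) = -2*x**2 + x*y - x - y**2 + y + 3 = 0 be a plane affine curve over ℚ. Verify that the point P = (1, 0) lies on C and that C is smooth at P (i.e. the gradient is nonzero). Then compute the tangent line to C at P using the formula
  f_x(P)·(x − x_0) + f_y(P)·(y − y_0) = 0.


Tangent line at P: -5*x + 2*y + 5 = 0.

Step 1: f(1, 0) = 0, so P lies on C.
Step 2: partial derivatives
  f_x(x, y) = -4*x + y - 1, f_y(x, y) = x - 2*y + 1.
  f_x(P) = -5, f_y(P) = 2 (gradient nonzero, so P is smooth).
Step 3: tangent line at P: -5·(x − 1) + 2·(y − 0) = 0.
Expanding: -5*x + 2*y + 5 = 0.


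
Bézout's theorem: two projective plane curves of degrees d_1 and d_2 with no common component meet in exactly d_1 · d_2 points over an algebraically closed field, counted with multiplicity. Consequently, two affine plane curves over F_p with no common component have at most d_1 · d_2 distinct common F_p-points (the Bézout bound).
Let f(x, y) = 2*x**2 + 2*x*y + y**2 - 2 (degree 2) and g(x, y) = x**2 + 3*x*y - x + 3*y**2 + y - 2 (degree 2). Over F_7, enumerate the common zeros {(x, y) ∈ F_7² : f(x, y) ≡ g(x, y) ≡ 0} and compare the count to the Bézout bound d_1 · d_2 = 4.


Common zeros: {(0, 3), (6, 0)}; count = 2; Bézout bound = 4.

deg(f) = 2, deg(g) = 2, so Bézout bound = 4.
Scan x ∈ F_7. For each x, list the y ∈ F_7 with f(x, y) ≡ 0 and those with g(x, y) ≡ 0 (mod 7); the common zeros in that column are the intersection.
  x = 0: f ≡ 0 at y ∈ {3, 4}; g ≡ 0 at y ∈ {3, 6}; common: {3}.
  x = 1: f ≡ 0 at y ∈ {0, 5}; g ≡ 0 at y ∈ ∅; common: ∅.
  x = 2: f ≡ 0 at y ∈ ∅; g ≡ 0 at y ∈ {0}; common: ∅.
  x = 3: f ≡ 0 at y ∈ {4}; g ≡ 0 at y ∈ ∅; common: ∅.
  x = 4: f ≡ 0 at y ∈ {3}; g ≡ 0 at y ∈ {6}; common: ∅.
  x = 5: f ≡ 0 at y ∈ ∅; g ≡ 0 at y ∈ ∅; common: ∅.
  x = 6: f ≡ 0 at y ∈ {0, 2}; g ≡ 0 at y ∈ {0, 3}; common: {0}.
Collecting: common zeros = {(0, 3), (6, 0)}, so the count is 2.
Comparison with the Bézout bound: 2 ≤ 4 = deg(f)·deg(g), as expected for curves with no common component (the affine F_7-count falls short of the bound because intersections may lie at infinity, over extension fields, or carry multiplicity).


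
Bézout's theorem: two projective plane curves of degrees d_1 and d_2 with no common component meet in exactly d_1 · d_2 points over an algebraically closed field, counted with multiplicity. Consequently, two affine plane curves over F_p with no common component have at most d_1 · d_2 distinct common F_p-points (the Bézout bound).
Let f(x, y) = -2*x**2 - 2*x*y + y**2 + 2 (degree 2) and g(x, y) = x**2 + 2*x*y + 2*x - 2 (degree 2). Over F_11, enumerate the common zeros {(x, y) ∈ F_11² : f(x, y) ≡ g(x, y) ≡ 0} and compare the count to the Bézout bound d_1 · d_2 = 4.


Common zeros: {(8, 2)}; count = 1; Bézout bound = 4.

deg(f) = 2, deg(g) = 2, so Bézout bound = 4.
Scan x ∈ F_11. For each x, list the y ∈ F_11 with f(x, y) ≡ 0 and those with g(x, y) ≡ 0 (mod 11); the common zeros in that column are the intersection.
  x = 0: f ≡ 0 at y ∈ {3, 8}; g ≡ 0 at y ∈ ∅; common: ∅.
  x = 1: f ≡ 0 at y ∈ {0, 2}; g ≡ 0 at y ∈ {5}; common: ∅.
  x = 2: f ≡ 0 at y ∈ ∅; g ≡ 0 at y ∈ {4}; common: ∅.
  x = 3: f ≡ 0 at y ∈ {8, 9}; g ≡ 0 at y ∈ {7}; common: ∅.
  x = 4: f ≡ 0 at y ∈ ∅; g ≡ 0 at y ∈ {0}; common: ∅.
  x = 5: f ≡ 0 at y ∈ ∅; g ≡ 0 at y ∈ {0}; common: ∅.
  x = 6: f ≡ 0 at y ∈ ∅; g ≡ 0 at y ∈ {9}; common: ∅.
  x = 7: f ≡ 0 at y ∈ ∅; g ≡ 0 at y ∈ {9}; common: ∅.
  x = 8: f ≡ 0 at y ∈ {2, 3}; g ≡ 0 at y ∈ {2}; common: {2}.
  x = 9: f ≡ 0 at y ∈ ∅; g ≡ 0 at y ∈ {5}; common: ∅.
  x = 10: f ≡ 0 at y ∈ {0, 9}; g ≡ 0 at y ∈ {4}; common: ∅.
Collecting: common zeros = {(8, 2)}, so the count is 1.
Comparison with the Bézout bound: 1 ≤ 4 = deg(f)·deg(g), as expected for curves with no common component (the affine F_11-count falls short of the bound because intersections may lie at infinity, over extension fields, or carry multiplicity).


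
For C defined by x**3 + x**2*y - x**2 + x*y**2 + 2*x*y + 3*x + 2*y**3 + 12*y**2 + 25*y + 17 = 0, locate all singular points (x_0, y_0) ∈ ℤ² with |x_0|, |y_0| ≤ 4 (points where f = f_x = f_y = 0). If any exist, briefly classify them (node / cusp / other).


Singular points: {(1, -2)}; classification: cusp.

Compute partial derivatives:
  f_x = 3*x**2 + 2*x*y - 2*x + y**2 + 2*y + 3.
  f_y = x**2 + 2*x*y + 2*x + 6*y**2 + 24*y + 25.
Scan x_0 ∈ {−4, ..., 4}. For each x_0, f_y(x_0, y) is a polynomial in y; find its integer roots y ∈ {−4, ..., 4}, then test f_x and f at those candidates.
  x = -4: f_y(-4, y) = 6*y**2 + 16*y + 33; no integer root y with |y| ≤ 4.
  x = -3: f_y(-3, y) = 6*y**2 + 18*y + 28; no integer root y with |y| ≤ 4.
  x = -2: f_y(-2, y) = 6*y**2 + 20*y + 25; no integer root y with |y| ≤ 4.
  x = -1: f_y(-1, y) = 6*y**2 + 22*y + 24; no integer root y with |y| ≤ 4.
  x = 0: f_y(0, y) = 6*y**2 + 24*y + 25; no integer root y with |y| ≤ 4.
  x = 1: f_y(1, y) = 6*y**2 + 26*y + 28; vanishes at y ∈ {-2}. (1, -2): f_x = 0, f = 0 — SINGULAR.
  x = 2: f_y(2, y) = 6*y**2 + 28*y + 33; no integer root y with |y| ≤ 4.
  x = 3: f_y(3, y) = 6*y**2 + 30*y + 40; no integer root y with |y| ≤ 4.
  x = 4: f_y(4, y) = 6*y**2 + 32*y + 49; no integer root y with |y| ≤ 4.
Only singular point on the grid: (1, -2).
Classify: substitute x = 1 + u, y = -2 + v and expand: f = u**3 + u**2*v + u*v**2 + 2*v**3 + v**2.
No constant or linear terms (consistent with a singular point). Quadratic part: v**2. Cubic part: u**3 + u**2*v + u*v**2 + 2*v**3.
The quadratic part v**2 is a perfect square, so there is a single (double) tangent line v = 0, i.e. y = -2. Restricting the cubic part to that line (v = 0) leaves u**3 ≠ 0, so f is not divisible by v and the branch is v² ≈ -u**3 to lowest order — this is a cusp.
Classification: cusp.
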